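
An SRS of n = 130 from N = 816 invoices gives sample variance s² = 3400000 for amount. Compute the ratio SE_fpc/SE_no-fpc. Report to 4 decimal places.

0.9169

f = n/N = 130/816 = 0.15931373.
SE_no-fpc = √(s²/n) = 161.72151; SE_fpc = √((1−f)s²/n) = 148.28075.
Ratio = √(1−f) = 0.91688946.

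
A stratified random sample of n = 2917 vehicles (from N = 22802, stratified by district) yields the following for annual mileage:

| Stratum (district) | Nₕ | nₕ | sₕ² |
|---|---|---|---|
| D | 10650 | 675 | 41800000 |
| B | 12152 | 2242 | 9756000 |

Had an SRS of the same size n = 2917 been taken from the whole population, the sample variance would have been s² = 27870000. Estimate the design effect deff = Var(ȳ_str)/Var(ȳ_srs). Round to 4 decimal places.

Var(ȳ_str) = Σ Wₕ²(1−fₕ)sₕ²/nₕ with Wₕ = Nₕ/22802:
  D: (10650/22802)²·(1−675/10650)·41800000/675 = 12652.873
  B: (12152/22802)²·(1−2242/12152)·9756000/2242 = 1007.8867
  → Var(ȳ_str) = 13660.76.
Var(ȳ_srs) = (1 − 2917/22802)·27870000/2917 = 8332.0754.
deff = 13660.76 / 8332.0754 = 1.6395.

1.6395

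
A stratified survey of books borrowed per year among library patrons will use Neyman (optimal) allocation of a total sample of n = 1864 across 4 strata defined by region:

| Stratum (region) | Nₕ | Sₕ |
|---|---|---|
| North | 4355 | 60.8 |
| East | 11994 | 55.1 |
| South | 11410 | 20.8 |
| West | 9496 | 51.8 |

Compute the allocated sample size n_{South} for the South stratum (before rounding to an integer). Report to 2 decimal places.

Neyman allocation: nₕ = n·NₕSₕ / Σⱼ NⱼSⱼ.
Σ NⱼSⱼ = 4355·60.8 + 11994·55.1 + 11410·20.8 + 9496·51.8 = 1.6548742 × 10^6.
n_{South} = 1864·11410·20.8 / (1.6548742 × 10^6) = 267.32.

267.32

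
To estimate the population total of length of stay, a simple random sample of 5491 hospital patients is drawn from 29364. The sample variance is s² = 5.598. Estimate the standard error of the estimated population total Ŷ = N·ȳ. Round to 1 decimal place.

845.4

Var(Ŷ) = N²·Var(ȳ) = N²·(1 − n/N)·s²/n.
f = 5491/29364 = 0.18699768; Var(ȳ) = 0.81300232·5.598/5491 = 8.2884483 × 10^-4.
Var(Ŷ) = 29364² · (8.2884483 × 10^-4) = 714666.89.
SE(Ŷ) = √(714666.89) = 845.4.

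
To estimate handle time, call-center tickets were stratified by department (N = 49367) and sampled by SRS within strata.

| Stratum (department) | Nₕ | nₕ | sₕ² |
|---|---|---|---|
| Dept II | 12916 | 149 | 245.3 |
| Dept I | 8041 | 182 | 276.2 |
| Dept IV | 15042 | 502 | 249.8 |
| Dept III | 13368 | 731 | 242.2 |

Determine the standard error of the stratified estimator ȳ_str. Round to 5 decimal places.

Var(ȳ_str) = Σₕ Wₕ²(1 − fₕ)sₕ²/nₕ with Wₕ = Nₕ/N, N = 49367.
Dept II: Wₕ = 0.26163226; term = 0.26163226²·(1 − 0.01153608)·245.3/149 = 0.11139218.
Dept I: Wₕ = 0.16288209; term = 0.16288209²·(1 − 0.02263400)·276.2/182 = 0.039351035.
Dept IV: Wₕ = 0.30469747; term = 0.30469747²·(1 − 0.03337322)·249.8/502 = 0.044656557.
Dept III: Wₕ = 0.27078818; term = 0.27078818²·(1 − 0.05468282)·242.2/731 = 0.022966442.
Sum = 0.21836621.
SE = √(0.21836621) = 0.46730.

0.46730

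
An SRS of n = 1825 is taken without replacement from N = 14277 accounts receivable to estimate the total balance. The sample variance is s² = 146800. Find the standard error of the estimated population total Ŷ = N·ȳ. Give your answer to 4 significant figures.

119600

Var(Ŷ) = N²·Var(ȳ) = N²·(1 − n/N)·s²/n.
f = 1825/14277 = 0.12782798; Var(ȳ) = 0.87217202·146800/1825 = 70.156084.
Var(Ŷ) = 14277² · 70.156084 = 1.4300106 × 10^10.
SE(Ŷ) = √(1.4300106 × 10^10) = 119600.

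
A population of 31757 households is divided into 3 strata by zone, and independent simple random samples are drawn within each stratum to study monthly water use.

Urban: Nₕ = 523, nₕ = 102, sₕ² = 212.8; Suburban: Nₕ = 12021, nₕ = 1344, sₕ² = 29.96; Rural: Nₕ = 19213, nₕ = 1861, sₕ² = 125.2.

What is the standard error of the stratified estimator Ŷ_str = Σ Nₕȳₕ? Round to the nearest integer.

Var(Ŷ_str) = Σₕ Nₕ²(1 − fₕ)sₕ²/nₕ.
Urban: 523²·(1 − 102/523)·212.8/102 = 459362.18.
Suburban: 12021²·(1 − 1344/12021)·29.96/1344 = 2.8610957 × 10^6.
Rural: 19213²·(1 − 1861/19213)·125.2/1861 = 2.2428626 × 10^7.
Sum = 2.5749084 × 10^7.
SE = √(2.5749084 × 10^7) = 5074.

5074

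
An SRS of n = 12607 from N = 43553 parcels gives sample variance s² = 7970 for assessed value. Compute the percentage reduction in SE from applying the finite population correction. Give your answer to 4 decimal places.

15.7067

f = n/N = 12607/43553 = 0.28946341.
SE_no-fpc = √(s²/n) = 0.7951028; SE_fpc = √((1−f)s²/n) = 0.67021865.
Ratio = √(1−f) = 0.84293332. Reduction = 100·(1 − 0.84293332) = 15.7067%.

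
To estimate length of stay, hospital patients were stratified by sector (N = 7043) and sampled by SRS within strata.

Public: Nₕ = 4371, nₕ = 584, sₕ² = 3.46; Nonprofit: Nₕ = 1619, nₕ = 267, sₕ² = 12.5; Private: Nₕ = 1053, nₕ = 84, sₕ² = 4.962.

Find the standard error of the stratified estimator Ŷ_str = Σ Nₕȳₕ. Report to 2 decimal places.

Var(Ŷ_str) = Σₕ Nₕ²(1 − fₕ)sₕ²/nₕ.
Public: 4371²·(1 − 584/4371)·3.46/584 = 98070.72.
Nonprofit: 1619²·(1 − 267/1619)·12.5/267 = 102476.03.
Private: 1053²·(1 − 84/1053)·4.962/84 = 60273.946.
Sum = 260820.7.
SE = √(260820.7) = 510.71.

510.71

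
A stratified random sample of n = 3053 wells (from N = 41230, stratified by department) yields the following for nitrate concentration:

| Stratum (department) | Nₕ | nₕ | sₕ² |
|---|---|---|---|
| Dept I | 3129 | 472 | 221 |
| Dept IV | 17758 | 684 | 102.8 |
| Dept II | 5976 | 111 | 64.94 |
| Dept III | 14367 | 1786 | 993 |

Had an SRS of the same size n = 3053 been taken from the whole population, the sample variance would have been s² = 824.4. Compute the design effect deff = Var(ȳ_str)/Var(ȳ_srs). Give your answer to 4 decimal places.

Var(ȳ_str) = Σ Wₕ²(1−fₕ)sₕ²/nₕ with Wₕ = Nₕ/41230:
  Dept I: (3129/41230)²·(1−472/3129)·221/472 = 0.0022899222
  Dept IV: (17758/41230)²·(1−684/17758)·102.8/684 = 0.026806473
  Dept II: (5976/41230)²·(1−111/5976)·64.94/111 = 0.012062609
  Dept III: (14367/41230)²·(1−1786/14367)·993/1786 = 0.05911836
  → Var(ȳ_str) = 0.10027736.
Var(ȳ_srs) = (1 − 3053/41230)·824.4/3053 = 0.25003433.
deff = 0.10027736 / 0.25003433 = 0.4011.

0.4011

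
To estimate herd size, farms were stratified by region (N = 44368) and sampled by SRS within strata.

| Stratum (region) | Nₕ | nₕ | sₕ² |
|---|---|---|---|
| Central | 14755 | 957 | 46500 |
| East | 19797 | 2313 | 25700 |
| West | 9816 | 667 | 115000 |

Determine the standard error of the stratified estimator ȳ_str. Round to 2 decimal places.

3.85

Var(ȳ_str) = Σₕ Wₕ²(1 − fₕ)sₕ²/nₕ with Wₕ = Nₕ/N, N = 44368.
Central: Wₕ = 0.33255950; term = 0.33255950²·(1 − 0.06485937)·46500/957 = 5.0252383.
East: Wₕ = 0.44619996; term = 0.44619996²·(1 − 0.11683588)·25700/2313 = 1.9537004.
West: Wₕ = 0.22124053; term = 0.22124053²·(1 − 0.06795029)·115000/667 = 7.8657562.
Sum = 14.844695.
SE = √(14.844695) = 3.85.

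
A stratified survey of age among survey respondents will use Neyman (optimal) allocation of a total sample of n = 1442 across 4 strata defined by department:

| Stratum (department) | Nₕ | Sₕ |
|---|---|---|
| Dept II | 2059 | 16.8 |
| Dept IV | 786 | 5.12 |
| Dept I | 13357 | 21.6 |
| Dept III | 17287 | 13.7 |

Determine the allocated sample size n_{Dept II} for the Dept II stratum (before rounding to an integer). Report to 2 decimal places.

88.45

Neyman allocation: nₕ = n·NₕSₕ / Σⱼ NⱼSⱼ.
Σ NⱼSⱼ = 2059·16.8 + 786·5.12 + 13357·21.6 + 17287·13.7 = 563958.62.
n_{Dept II} = 1442·2059·16.8 / 563958.62 = 88.45.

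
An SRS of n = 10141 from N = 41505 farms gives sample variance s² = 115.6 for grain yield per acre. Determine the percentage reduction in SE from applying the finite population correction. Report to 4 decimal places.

f = n/N = 10141/41505 = 0.24433201.
SE_no-fpc = √(s²/n) = 0.10676737; SE_fpc = √((1−f)s²/n) = 0.09281198.
Ratio = √(1−f) = 0.86929166. Reduction = 100·(1 − 0.86929166) = 13.0708%.

13.0708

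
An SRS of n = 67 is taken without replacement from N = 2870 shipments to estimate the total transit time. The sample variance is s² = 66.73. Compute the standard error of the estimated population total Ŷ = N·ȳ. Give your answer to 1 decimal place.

2830.6

Var(Ŷ) = N²·Var(ȳ) = N²·(1 − n/N)·s²/n.
f = 67/2870 = 0.02334495; Var(ȳ) = 0.97665505·66.73/67 = 0.97271928.
Var(Ŷ) = 2870² · 0.97271928 = 8.0121914 × 10^6.
SE(Ŷ) = √(8.0121914 × 10^6) = 2830.6.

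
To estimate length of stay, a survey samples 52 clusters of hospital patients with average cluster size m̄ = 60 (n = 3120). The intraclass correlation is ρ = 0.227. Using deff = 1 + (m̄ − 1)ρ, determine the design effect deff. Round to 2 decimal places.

14.39

deff = 1 + (60 − 1)·0.227 = 1 + 13.393 = 14.393.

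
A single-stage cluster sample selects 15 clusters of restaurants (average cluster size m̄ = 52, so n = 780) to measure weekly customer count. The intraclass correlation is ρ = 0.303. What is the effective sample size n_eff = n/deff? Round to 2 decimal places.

47.41

deff = 1 + (52 − 1)·0.303 = 1 + 15.453 = 16.453.
n_eff = 780 / 16.453 = 47.41.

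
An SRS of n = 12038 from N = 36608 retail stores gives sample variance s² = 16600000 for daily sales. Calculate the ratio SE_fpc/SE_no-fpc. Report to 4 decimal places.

0.8192

f = n/N = 12038/36608 = 0.32883523.
SE_no-fpc = √(s²/n) = 37.13444; SE_fpc = √((1−f)s²/n) = 30.422258.
Ratio = √(1−f) = 0.81924647.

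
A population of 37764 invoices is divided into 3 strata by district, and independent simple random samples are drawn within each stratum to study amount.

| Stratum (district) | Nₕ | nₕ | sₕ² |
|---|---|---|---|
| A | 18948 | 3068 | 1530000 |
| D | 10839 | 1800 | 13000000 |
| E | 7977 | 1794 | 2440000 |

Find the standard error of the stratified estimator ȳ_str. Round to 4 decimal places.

Var(ȳ_str) = Σₕ Wₕ²(1 − fₕ)sₕ²/nₕ with Wₕ = Nₕ/N, N = 37764.
A: Wₕ = 0.50174770; term = 0.50174770²·(1 − 0.16191682)·1530000/3068 = 105.21895.
D: Wₕ = 0.28701938; term = 0.28701938²·(1 − 0.16606698)·13000000/1800 = 496.16311.
E: Wₕ = 0.21123292; term = 0.21123292²·(1 − 0.22489658)·2440000/1794 = 47.038152.
Sum = 648.42021.
SE = √(648.42021) = 25.4641.

25.4641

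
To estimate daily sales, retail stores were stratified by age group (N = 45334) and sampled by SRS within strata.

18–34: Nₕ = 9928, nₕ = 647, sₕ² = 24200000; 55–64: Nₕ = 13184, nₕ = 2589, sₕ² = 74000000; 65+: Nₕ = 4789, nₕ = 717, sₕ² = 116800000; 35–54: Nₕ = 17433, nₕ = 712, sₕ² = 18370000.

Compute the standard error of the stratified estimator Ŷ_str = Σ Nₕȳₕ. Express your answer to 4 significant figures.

Var(Ŷ_str) = Σₕ Nₕ²(1 − fₕ)sₕ²/nₕ.
18–34: 9928²·(1 − 647/9928)·24200000/647 = 3.4464154 × 10^12.
55–64: 13184²·(1 − 2589/13184)·74000000/2589 = 3.9925267 × 10^12.
65+: 4789²·(1 − 717/4789)·116800000/717 = 3.1767007 × 10^12.
35–54: 17433²·(1 − 712/17433)·18370000/712 = 7.5207913 × 10^12.
Sum = 1.8136434 × 10^13.
SE = √(1.8136434 × 10^13) = 4.259 × 10^6.

4.259 × 10^6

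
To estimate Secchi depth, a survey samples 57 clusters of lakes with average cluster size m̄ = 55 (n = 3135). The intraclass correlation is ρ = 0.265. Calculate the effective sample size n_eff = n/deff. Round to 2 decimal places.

204.77

deff = 1 + (55 − 1)·0.265 = 1 + 14.31 = 15.31.
n_eff = 3135 / 15.31 = 204.77.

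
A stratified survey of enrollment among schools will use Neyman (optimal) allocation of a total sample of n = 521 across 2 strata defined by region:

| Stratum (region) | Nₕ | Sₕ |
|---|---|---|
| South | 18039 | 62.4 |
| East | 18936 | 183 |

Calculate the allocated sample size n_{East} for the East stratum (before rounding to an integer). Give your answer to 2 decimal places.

393.26

Neyman allocation: nₕ = n·NₕSₕ / Σⱼ NⱼSⱼ.
Σ NⱼSⱼ = 18039·62.4 + 18936·183 = 4.5909216 × 10^6.
n_{East} = 521·18936·183 / (4.5909216 × 10^6) = 393.26.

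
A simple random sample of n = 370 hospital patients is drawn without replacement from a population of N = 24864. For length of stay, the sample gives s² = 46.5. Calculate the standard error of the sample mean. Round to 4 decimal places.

0.3519

Under SRS without replacement, Var(ȳ) = (1 − f)·s²/n with f = n/N = 370/24864 = 0.01488095.
Var(ȳ) = (1 − 0.01488095)·46.5/370 = 0.98511905·0.12567568 = 0.1238055.
SE(ȳ) = √(0.1238055) = 0.3519.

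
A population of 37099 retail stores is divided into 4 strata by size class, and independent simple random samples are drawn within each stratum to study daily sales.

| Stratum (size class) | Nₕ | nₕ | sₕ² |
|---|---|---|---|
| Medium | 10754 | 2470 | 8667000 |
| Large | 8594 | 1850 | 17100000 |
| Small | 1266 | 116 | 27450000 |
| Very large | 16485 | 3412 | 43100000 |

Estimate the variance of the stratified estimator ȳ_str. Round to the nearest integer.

Var(ȳ_str) = Σₕ Wₕ²(1 − fₕ)sₕ²/nₕ with Wₕ = Nₕ/N, N = 37099.
Medium: Wₕ = 0.28987304; term = 0.28987304²·(1 − 0.22968198)·8667000/2470 = 227.12114.
Large: Wₕ = 0.23165045; term = 0.23165045²·(1 − 0.21526646)·17100000/1850 = 389.2359.
Small: Wₕ = 0.03412491; term = 0.03412491²·(1 − 0.09162717)·27450000/116 = 250.31766.
Very large: Wₕ = 0.44435160; term = 0.44435160²·(1 − 0.20697604)·43100000/3412 = 1977.917.
Sum = 2844.5917.

2845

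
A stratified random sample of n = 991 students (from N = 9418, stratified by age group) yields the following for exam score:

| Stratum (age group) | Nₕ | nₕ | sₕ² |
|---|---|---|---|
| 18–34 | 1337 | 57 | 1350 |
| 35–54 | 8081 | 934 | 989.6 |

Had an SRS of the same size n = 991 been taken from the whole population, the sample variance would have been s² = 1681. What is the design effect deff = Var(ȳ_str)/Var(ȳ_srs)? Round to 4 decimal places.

Var(ȳ_str) = Σ Wₕ²(1−fₕ)sₕ²/nₕ with Wₕ = Nₕ/9418:
  18–34: (1337/9418)²·(1−57/1337)·1350/57 = 0.45696498
  35–54: (8081/9418)²·(1−934/8081)·989.6/934 = 0.68989711
  → Var(ȳ_str) = 1.1468621.
Var(ȳ_srs) = (1 − 991/9418)·1681/991 = 1.5177784.
deff = 1.1468621 / 1.5177784 = 0.7556.

0.7556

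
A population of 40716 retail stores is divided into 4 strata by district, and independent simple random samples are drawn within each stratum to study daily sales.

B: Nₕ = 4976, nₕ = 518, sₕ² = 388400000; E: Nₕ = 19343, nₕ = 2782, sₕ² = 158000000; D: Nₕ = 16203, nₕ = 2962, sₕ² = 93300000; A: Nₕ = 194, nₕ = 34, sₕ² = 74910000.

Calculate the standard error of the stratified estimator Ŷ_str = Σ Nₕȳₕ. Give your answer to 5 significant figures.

Var(Ŷ_str) = Σₕ Nₕ²(1 − fₕ)sₕ²/nₕ.
B: 4976²·(1 − 518/4976)·388400000/518 = 1.6632974 × 10^13.
E: 19343²·(1 − 2782/19343)·158000000/2782 = 1.8193253 × 10^13.
D: 16203²·(1 − 2962/16203)·93300000/2962 = 6.7579163 × 10^12.
A: 194²·(1 − 34/194)·74910000/34 = 6.8388424 × 10^10.
Sum = 4.1652532 × 10^13.
SE = √(4.1652532 × 10^13) = 6.4539 × 10^6.

6.4539 × 10^6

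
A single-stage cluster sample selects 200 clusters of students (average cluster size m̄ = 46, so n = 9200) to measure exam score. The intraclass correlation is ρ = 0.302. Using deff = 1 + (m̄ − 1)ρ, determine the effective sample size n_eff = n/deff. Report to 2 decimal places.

630.57

deff = 1 + (46 − 1)·0.302 = 1 + 13.59 = 14.59.
n_eff = 9200 / 14.59 = 630.57.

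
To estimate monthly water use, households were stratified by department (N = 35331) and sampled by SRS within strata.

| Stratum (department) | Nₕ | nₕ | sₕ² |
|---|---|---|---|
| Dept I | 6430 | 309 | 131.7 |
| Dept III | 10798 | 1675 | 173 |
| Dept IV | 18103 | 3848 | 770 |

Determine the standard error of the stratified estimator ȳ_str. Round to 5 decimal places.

Var(ȳ_str) = Σₕ Wₕ²(1 − fₕ)sₕ²/nₕ with Wₕ = Nₕ/N, N = 35331.
Dept I: Wₕ = 0.18199315; term = 0.18199315²·(1 − 0.04805599)·131.7/309 = 0.013438438.
Dept III: Wₕ = 0.30562396; term = 0.30562396²·(1 − 0.15512132)·173/1675 = 0.0081508036.
Dept IV: Wₕ = 0.51238289; term = 0.51238289²·(1 − 0.21256145)·770/3848 = 0.041367719.
Sum = 0.062956961.
SE = √(0.062956961) = 0.25091.

0.25091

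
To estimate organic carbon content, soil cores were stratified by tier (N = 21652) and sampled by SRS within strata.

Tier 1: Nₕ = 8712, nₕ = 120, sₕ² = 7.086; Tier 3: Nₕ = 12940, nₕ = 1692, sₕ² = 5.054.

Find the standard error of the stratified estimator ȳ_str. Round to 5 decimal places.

0.10176

Var(ȳ_str) = Σₕ Wₕ²(1 − fₕ)sₕ²/nₕ with Wₕ = Nₕ/N, N = 21652.
Tier 1: Wₕ = 0.40236468; term = 0.40236468²·(1 − 0.01377410)·7.086/120 = 0.0094283566.
Tier 3: Wₕ = 0.59763532; term = 0.59763532²·(1 − 0.13075734)·5.054/1692 = 9.2736014 × 10^-4.
Sum = 0.010355717.
SE = √(0.010355717) = 0.10176.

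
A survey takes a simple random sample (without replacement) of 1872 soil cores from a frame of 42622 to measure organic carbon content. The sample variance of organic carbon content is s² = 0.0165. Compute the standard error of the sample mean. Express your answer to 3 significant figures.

Under SRS without replacement, Var(ȳ) = (1 − f)·s²/n with f = n/N = 1872/42622 = 0.04392098.
Var(ȳ) = (1 − 0.04392098)·0.0165/1872 = 0.95607902·8.8141026 × 10^-6 = 8.4269785 × 10^-6.
SE(ȳ) = √(8.4269785 × 10^-6) = 0.00290.

0.00290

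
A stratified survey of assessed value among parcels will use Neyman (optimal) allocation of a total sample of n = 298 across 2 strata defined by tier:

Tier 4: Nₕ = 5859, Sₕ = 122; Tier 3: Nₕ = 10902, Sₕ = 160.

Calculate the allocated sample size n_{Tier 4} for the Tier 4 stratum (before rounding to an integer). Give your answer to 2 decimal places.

86.62

Neyman allocation: nₕ = n·NₕSₕ / Σⱼ NⱼSⱼ.
Σ NⱼSⱼ = 5859·122 + 10902·160 = 2.459118 × 10^6.
n_{Tier 4} = 298·5859·122 / (2.459118 × 10^6) = 86.62.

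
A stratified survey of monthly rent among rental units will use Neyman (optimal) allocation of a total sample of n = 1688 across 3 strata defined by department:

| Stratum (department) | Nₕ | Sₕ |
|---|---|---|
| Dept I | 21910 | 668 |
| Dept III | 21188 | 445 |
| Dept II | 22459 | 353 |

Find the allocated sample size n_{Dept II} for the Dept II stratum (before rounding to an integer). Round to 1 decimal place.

Neyman allocation: nₕ = n·NₕSₕ / Σⱼ NⱼSⱼ.
Σ NⱼSⱼ = 21910·668 + 21188·445 + 22459·353 = 3.1992567 × 10^7.
n_{Dept II} = 1688·22459·353 / (3.1992567 × 10^7) = 418.3.

418.3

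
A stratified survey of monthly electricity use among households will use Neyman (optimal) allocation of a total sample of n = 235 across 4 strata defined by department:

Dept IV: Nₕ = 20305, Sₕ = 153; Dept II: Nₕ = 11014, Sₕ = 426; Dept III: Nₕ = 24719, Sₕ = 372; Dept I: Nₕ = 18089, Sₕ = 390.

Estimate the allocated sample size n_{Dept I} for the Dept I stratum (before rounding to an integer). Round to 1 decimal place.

68.9

Neyman allocation: nₕ = n·NₕSₕ / Σⱼ NⱼSⱼ.
Σ NⱼSⱼ = 20305·153 + 11014·426 + 24719·372 + 18089·390 = 2.4048807 × 10^7.
n_{Dept I} = 235·18089·390 / (2.4048807 × 10^7) = 68.9.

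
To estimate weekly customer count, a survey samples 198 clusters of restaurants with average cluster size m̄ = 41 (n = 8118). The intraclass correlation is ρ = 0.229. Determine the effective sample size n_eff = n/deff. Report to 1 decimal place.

deff = 1 + (41 − 1)·0.229 = 1 + 9.16 = 10.16.
n_eff = 8118 / 10.16 = 799.0.

799.0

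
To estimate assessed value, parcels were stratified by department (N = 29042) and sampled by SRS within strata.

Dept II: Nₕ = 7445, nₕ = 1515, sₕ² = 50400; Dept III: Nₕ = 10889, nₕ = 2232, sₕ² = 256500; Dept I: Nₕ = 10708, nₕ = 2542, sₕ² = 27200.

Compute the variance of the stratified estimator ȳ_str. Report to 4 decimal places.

Var(ȳ_str) = Σₕ Wₕ²(1 − fₕ)sₕ²/nₕ with Wₕ = Nₕ/N, N = 29042.
Dept II: Wₕ = 0.25635287; term = 0.25635287²·(1 − 0.20349228)·50400/1515 = 1.7413427.
Dept III: Wₕ = 0.37493974; term = 0.37493974²·(1 − 0.20497750)·256500/2232 = 12.84386.
Dept I: Wₕ = 0.36870739; term = 0.36870739²·(1 − 0.23739260)·27200/2542 = 1.1093231.
Sum = 15.694526.

15.6945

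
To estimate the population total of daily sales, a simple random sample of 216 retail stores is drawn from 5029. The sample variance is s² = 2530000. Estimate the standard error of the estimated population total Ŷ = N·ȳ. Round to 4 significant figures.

532500

Var(Ŷ) = N²·Var(ȳ) = N²·(1 − n/N)·s²/n.
f = 216/5029 = 0.04295088; Var(ȳ) = 0.95704912·2530000/216 = 11209.881.
Var(Ŷ) = 5029² · 11209.881 = 2.8350732 × 10^11.
SE(Ŷ) = √(2.8350732 × 10^11) = 532500.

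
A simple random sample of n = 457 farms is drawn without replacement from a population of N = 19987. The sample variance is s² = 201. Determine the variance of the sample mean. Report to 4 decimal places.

0.4298

Under SRS without replacement, Var(ȳ) = (1 − f)·s²/n with f = n/N = 457/19987 = 0.02286486.
Var(ȳ) = (1 − 0.02286486)·201/457 = 0.97713514·0.43982495 = 0.42976841.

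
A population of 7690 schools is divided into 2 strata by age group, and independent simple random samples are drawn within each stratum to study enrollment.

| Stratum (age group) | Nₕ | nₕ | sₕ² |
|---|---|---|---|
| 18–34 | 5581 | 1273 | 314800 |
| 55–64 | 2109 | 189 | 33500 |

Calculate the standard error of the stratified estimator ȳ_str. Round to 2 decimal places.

Var(ȳ_str) = Σₕ Wₕ²(1 − fₕ)sₕ²/nₕ with Wₕ = Nₕ/N, N = 7690.
18–34: Wₕ = 0.72574772; term = 0.72574772²·(1 − 0.22809532)·314800/1273 = 100.54057.
55–64: Wₕ = 0.27425228; term = 0.27425228²·(1 − 0.08961593)·33500/189 = 12.13691.
Sum = 112.67748.
SE = √(112.67748) = 10.61.

10.61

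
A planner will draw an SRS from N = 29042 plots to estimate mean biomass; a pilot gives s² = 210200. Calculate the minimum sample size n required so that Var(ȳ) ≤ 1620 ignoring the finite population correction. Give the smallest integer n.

130

Without fpc, n₀ = s²/D = 210200/1620 = 129.7531.
Rounding up, n = 130.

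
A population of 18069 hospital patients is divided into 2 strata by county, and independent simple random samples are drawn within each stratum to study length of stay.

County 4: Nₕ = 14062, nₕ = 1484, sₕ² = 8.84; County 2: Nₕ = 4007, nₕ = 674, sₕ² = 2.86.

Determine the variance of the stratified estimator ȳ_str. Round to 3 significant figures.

0.00340

Var(ȳ_str) = Σₕ Wₕ²(1 − fₕ)sₕ²/nₕ with Wₕ = Nₕ/N, N = 18069.
County 4: Wₕ = 0.77823897; term = 0.77823897²·(1 − 0.10553264)·8.84/1484 = 0.0032270732.
County 2: Wₕ = 0.22176103; term = 0.22176103²·(1 − 0.16820564)·2.86/674 = 1.7357715 × 10^-4.
Sum = 0.0034006504.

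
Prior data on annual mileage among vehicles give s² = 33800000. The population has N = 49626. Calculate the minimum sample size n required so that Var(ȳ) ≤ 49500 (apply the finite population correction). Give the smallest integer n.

674

Without fpc, n₀ = s²/D = 33800000/49500 = 682.8283.
With fpc, (1 − n/N)·s²/n ≤ D requires n ≥ n₀/(1 + n₀/N) = 682.8283/(1 + 682.8283/49626) = 673.5605.
Rounding up, n = 674.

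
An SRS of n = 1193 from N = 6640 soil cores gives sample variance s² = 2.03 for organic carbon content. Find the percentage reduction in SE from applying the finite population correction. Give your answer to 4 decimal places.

f = n/N = 1193/6640 = 0.17966867.
SE_no-fpc = √(s²/n) = 0.041250365; SE_fpc = √((1−f)s²/n) = 0.03736134.
Ratio = √(1−f) = 0.90572144. Reduction = 100·(1 − 0.90572144) = 9.4279%.

9.4279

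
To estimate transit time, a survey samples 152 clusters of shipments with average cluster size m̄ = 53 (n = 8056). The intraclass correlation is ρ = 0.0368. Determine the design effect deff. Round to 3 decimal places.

2.914

deff = 1 + (53 − 1)·0.0368 = 1 + 1.9136 = 2.9136.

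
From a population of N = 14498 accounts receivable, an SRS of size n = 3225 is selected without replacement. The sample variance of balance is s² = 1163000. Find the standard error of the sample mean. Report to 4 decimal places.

Under SRS without replacement, Var(ȳ) = (1 − f)·s²/n with f = n/N = 3225/14498 = 0.22244448.
Var(ȳ) = (1 − 0.22244448)·1163000/3225 = 0.77755552·360.62016 = 280.40219.
SE(ȳ) = √(280.40219) = 16.7452.

16.7452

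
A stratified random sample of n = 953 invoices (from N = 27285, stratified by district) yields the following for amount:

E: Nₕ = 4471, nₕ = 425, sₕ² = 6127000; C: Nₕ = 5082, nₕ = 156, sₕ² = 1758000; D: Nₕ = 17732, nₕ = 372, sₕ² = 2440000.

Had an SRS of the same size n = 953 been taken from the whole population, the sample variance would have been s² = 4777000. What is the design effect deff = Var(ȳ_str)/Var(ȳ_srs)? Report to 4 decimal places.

Var(ȳ_str) = Σ Wₕ²(1−fₕ)sₕ²/nₕ with Wₕ = Nₕ/27285:
  E: (4471/27285)²·(1−425/4471)·6127000/425 = 350.30117
  C: (5082/27285)²·(1−156/5082)·1758000/156 = 378.94434
  D: (17732/27285)²·(1−372/17732)·2440000/372 = 2712.1045
  → Var(ȳ_str) = 3441.35.
Var(ȳ_srs) = (1 − 953/27285)·4777000/953 = 4837.5139.
deff = 3441.35 / 4837.5139 = 0.7114.

0.7114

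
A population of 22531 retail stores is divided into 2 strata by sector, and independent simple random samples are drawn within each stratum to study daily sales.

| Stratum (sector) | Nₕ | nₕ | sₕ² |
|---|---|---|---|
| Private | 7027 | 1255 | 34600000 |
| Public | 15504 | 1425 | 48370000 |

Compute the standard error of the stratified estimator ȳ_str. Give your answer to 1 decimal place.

129.6

Var(ȳ_str) = Σₕ Wₕ²(1 − fₕ)sₕ²/nₕ with Wₕ = Nₕ/N, N = 22531.
Private: Wₕ = 0.31188141; term = 0.31188141²·(1 − 0.17859684)·34600000/1255 = 2202.7627.
Public: Wₕ = 0.68811859; term = 0.68811859²·(1 − 0.09191176)·48370000/1425 = 14595.395.
Sum = 16798.158.
SE = √(16798.158) = 129.6.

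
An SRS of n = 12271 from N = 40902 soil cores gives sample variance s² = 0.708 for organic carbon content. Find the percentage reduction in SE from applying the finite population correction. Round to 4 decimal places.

f = n/N = 12271/40902 = 0.30000978.
SE_no-fpc = √(s²/n) = 0.0075958547; SE_fpc = √((1−f)s²/n) = 0.0063551036.
Ratio = √(1−f) = 0.83665418. Reduction = 100·(1 − 0.83665418) = 16.3346%.

16.3346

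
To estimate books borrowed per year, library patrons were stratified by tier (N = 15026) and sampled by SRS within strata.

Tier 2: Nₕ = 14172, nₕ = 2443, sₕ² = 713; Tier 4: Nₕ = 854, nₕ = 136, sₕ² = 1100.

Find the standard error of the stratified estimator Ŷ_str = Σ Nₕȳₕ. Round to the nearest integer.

Var(Ŷ_str) = Σₕ Nₕ²(1 − fₕ)sₕ²/nₕ.
Tier 2: 14172²·(1 − 2443/14172)·713/2443 = 4.8513007 × 10^7.
Tier 4: 854²·(1 − 136/854)·1100/136 = 4.9594794 × 10^6.
Sum = 5.3472486 × 10^7.
SE = √(5.3472486 × 10^7) = 7312.

7312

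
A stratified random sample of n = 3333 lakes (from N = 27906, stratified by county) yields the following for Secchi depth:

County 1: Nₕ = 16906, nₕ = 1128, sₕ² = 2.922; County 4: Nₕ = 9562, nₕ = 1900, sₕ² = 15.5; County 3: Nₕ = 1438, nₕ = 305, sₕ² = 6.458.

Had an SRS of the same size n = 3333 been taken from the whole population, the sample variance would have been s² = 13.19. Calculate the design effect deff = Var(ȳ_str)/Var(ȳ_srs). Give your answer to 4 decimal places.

Var(ȳ_str) = Σ Wₕ²(1−fₕ)sₕ²/nₕ with Wₕ = Nₕ/27906:
  County 1: (16906/27906)²·(1−1128/16906)·2.922/1128 = 8.8729646 × 10^-4
  County 4: (9562/27906)²·(1−1900/9562)·15.5/1900 = 7.6749191 × 10^-4
  County 3: (1438/27906)²·(1−305/1438)·6.458/305 = 4.4298785 × 10^-5
  → Var(ȳ_str) = 0.0016990872.
Var(ȳ_srs) = (1 − 3333/27906)·13.19/3333 = 0.0034847375.
deff = 0.0016990872 / 0.0034847375 = 0.4876.

0.4876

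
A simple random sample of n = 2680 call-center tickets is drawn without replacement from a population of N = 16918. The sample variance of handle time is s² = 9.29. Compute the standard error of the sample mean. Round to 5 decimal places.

0.05401

Under SRS without replacement, Var(ȳ) = (1 − f)·s²/n with f = n/N = 2680/16918 = 0.15841116.
Var(ȳ) = (1 − 0.15841116)·9.29/2680 = 0.84158884·0.0034664179 = 0.0029172986.
SE(ȳ) = √(0.0029172986) = 0.05401.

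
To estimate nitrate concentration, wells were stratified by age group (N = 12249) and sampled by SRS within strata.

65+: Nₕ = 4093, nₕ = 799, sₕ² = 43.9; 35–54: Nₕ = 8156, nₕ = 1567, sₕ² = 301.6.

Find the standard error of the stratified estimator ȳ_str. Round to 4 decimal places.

0.2718

Var(ȳ_str) = Σₕ Wₕ²(1 − fₕ)sₕ²/nₕ with Wₕ = Nₕ/N, N = 12249.
65+: Wₕ = 0.33414973; term = 0.33414973²·(1 − 0.19521134)·43.9/799 = 0.0049372124.
35–54: Wₕ = 0.66585027; term = 0.66585027²·(1 − 0.19212849)·301.6/1567 = 0.06893786.
Sum = 0.073875072.
SE = √(0.073875072) = 0.2718.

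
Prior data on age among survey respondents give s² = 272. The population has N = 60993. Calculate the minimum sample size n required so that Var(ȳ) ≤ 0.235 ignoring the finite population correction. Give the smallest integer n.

Without fpc, n₀ = s²/D = 272/0.235 = 1157.4468.
Rounding up, n = 1158.

1158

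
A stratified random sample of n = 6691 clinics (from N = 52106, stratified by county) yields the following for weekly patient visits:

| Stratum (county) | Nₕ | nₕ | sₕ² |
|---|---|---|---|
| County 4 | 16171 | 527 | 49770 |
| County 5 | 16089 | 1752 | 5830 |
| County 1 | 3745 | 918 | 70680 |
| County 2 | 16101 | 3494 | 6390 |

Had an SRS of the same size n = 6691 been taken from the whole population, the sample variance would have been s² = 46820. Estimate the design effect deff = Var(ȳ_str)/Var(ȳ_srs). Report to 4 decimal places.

Var(ȳ_str) = Σ Wₕ²(1−fₕ)sₕ²/nₕ with Wₕ = Nₕ/52106:
  County 4: (16171/52106)²·(1−527/16171)·49770/527 = 8.799667
  County 5: (16089/52106)²·(1−1752/16089)·5830/1752 = 0.28271335
  County 1: (3745/52106)²·(1−918/3745)·70680/918 = 0.30023134
  County 2: (16101/52106)²·(1−3494/16101)·6390/3494 = 0.13673103
  → Var(ȳ_str) = 9.5193427.
Var(ȳ_srs) = (1 − 6691/52106)·46820/6691 = 6.0989063.
deff = 9.5193427 / 6.0989063 = 1.5608.

1.5608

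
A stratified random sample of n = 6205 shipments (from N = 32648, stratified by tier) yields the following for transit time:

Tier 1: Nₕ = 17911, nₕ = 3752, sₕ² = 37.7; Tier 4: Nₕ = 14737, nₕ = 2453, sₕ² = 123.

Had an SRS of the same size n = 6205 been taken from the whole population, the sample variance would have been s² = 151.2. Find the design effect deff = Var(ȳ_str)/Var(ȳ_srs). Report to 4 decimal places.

Var(ȳ_str) = Σ Wₕ²(1−fₕ)sₕ²/nₕ with Wₕ = Nₕ/32648:
  Tier 1: (17911/32648)²·(1−3752/17911)·37.7/3752 = 0.0023906598
  Tier 4: (14737/32648)²·(1−2453/14737)·123/2453 = 0.0085161498
  → Var(ȳ_str) = 0.01090681.
Var(ȳ_srs) = (1 − 6205/32648)·151.2/6205 = 0.019736228.
deff = 0.01090681 / 0.019736228 = 0.5526.

0.5526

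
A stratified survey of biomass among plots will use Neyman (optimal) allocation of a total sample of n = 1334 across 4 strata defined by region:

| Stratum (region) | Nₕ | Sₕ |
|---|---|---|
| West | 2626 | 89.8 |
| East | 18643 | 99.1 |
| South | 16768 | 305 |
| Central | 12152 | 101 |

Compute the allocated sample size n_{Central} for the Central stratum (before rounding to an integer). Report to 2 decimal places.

Neyman allocation: nₕ = n·NₕSₕ / Σⱼ NⱼSⱼ.
Σ NⱼSⱼ = 2626·89.8 + 18643·99.1 + 16768·305 + 12152·101 = 8.4249281 × 10^6.
n_{Central} = 1334·12152·101 / (8.4249281 × 10^6) = 194.34.

194.34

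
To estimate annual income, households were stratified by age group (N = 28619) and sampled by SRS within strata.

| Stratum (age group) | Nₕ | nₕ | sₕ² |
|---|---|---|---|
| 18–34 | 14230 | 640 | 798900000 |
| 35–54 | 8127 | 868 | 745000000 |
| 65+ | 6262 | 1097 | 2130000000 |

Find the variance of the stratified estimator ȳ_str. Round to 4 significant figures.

433200

Var(ȳ_str) = Σₕ Wₕ²(1 − fₕ)sₕ²/nₕ with Wₕ = Nₕ/N, N = 28619.
18–34: Wₕ = 0.49722213; term = 0.49722213²·(1 − 0.04497540)·798900000/640 = 294732.41.
35–54: Wₕ = 0.28397219; term = 0.28397219²·(1 − 0.10680448)·745000000/868 = 61820.81.
65+: Wₕ = 0.21880569; term = 0.21880569²·(1 − 0.17518365)·2130000000/1097 = 76673.883.
Sum = 433227.1.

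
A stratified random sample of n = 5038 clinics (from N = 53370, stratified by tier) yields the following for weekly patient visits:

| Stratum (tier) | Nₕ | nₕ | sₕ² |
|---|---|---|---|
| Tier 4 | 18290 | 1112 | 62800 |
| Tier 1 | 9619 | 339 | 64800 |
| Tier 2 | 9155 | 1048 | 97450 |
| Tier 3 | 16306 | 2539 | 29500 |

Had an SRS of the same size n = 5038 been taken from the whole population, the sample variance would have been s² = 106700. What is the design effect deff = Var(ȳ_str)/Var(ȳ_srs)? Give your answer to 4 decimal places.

Var(ȳ_str) = Σ Wₕ²(1−fₕ)sₕ²/nₕ with Wₕ = Nₕ/53370:
  Tier 4: (18290/53370)²·(1−1112/18290)·62800/1112 = 6.2294077
  Tier 1: (9619/53370)²·(1−339/9619)·64800/339 = 5.9904411
  Tier 2: (9155/53370)²·(1−1048/9155)·97450/1048 = 2.4229513
  Tier 3: (16306/53370)²·(1−2539/16306)·29500/2539 = 0.91569672
  → Var(ȳ_str) = 15.558497.
Var(ȳ_srs) = (1 − 5038/53370)·106700/5038 = 19.179789.
deff = 15.558497 / 19.179789 = 0.8112.

0.8112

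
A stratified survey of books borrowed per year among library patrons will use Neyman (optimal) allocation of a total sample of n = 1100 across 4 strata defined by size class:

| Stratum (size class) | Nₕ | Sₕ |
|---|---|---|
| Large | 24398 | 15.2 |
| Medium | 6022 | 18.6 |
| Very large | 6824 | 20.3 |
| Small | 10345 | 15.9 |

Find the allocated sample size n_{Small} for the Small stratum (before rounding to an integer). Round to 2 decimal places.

Neyman allocation: nₕ = n·NₕSₕ / Σⱼ NⱼSⱼ.
Σ NⱼSⱼ = 24398·15.2 + 6022·18.6 + 6824·20.3 + 10345·15.9 = 785871.5.
n_{Small} = 1100·10345·15.9 / 785871.5 = 230.23.

230.23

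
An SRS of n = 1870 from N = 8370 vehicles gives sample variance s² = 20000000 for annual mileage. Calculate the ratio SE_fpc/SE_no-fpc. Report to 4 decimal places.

0.8812

f = n/N = 1870/8370 = 0.22341697.
SE_no-fpc = √(s²/n) = 103.41754; SE_fpc = √((1−f)s²/n) = 91.135618.
Ratio = √(1−f) = 0.88123949.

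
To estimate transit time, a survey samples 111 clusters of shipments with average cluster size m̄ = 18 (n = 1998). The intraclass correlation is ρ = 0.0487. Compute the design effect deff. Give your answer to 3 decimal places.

1.828

deff = 1 + (18 − 1)·0.0487 = 1 + 0.8279 = 1.8279.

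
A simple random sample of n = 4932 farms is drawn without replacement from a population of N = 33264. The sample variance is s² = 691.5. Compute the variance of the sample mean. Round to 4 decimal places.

0.1194

Under SRS without replacement, Var(ȳ) = (1 − f)·s²/n with f = n/N = 4932/33264 = 0.14826840.
Var(ȳ) = (1 − 0.14826840)·691.5/4932 = 0.85173160·0.14020681 = 0.11941857.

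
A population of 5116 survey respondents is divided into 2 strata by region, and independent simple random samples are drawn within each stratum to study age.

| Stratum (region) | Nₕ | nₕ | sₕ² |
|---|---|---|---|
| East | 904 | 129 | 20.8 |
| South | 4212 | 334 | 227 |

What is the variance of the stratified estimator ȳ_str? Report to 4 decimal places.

Var(ȳ_str) = Σₕ Wₕ²(1 − fₕ)sₕ²/nₕ with Wₕ = Nₕ/N, N = 5116.
East: Wₕ = 0.17670055; term = 0.17670055²·(1 − 0.14269912)·20.8/129 = 0.0043160124.
South: Wₕ = 0.82329945; term = 0.82329945²·(1 − 0.07929725)·227/334 = 0.42414513.
Sum = 0.42846114.

0.4285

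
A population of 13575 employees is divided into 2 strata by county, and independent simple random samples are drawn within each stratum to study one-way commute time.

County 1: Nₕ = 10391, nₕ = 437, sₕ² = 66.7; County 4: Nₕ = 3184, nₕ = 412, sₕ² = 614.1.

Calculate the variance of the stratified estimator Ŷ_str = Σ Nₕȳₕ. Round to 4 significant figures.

Var(Ŷ_str) = Σₕ Nₕ²(1 − fₕ)sₕ²/nₕ.
County 1: 10391²·(1 − 437/10391)·66.7/437 = 1.5786992 × 10^7.
County 4: 3184²·(1 − 412/3184)·614.1/412 = 1.3155524 × 10^7.
Sum = 2.8942516 × 10^7.

2.894 × 10^7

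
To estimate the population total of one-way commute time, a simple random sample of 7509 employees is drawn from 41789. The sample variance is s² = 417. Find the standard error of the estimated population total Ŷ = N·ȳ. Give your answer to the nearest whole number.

8919

Var(Ŷ) = N²·Var(ȳ) = N²·(1 − n/N)·s²/n.
f = 7509/41789 = 0.17968843; Var(ȳ) = 0.82031157·417/7509 = 0.045554657.
Var(Ŷ) = 41789² · 0.045554657 = 7.9553032 × 10^7.
SE(Ŷ) = √(7.9553032 × 10^7) = 8919.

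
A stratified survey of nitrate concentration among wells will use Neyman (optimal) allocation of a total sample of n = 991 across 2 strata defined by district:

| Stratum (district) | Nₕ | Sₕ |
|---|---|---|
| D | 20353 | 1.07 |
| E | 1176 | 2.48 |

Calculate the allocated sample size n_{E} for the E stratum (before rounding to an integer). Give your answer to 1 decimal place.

Neyman allocation: nₕ = n·NₕSₕ / Σⱼ NⱼSⱼ.
Σ NⱼSⱼ = 20353·1.07 + 1176·2.48 = 24694.19.
n_{E} = 991·1176·2.48 / 24694.19 = 117.0.

117.0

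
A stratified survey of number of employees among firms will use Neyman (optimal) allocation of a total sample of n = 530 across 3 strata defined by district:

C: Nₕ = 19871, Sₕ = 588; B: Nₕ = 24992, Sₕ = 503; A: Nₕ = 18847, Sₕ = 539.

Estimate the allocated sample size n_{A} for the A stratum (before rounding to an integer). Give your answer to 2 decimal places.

Neyman allocation: nₕ = n·NₕSₕ / Σⱼ NⱼSⱼ.
Σ NⱼSⱼ = 19871·588 + 24992·503 + 18847·539 = 3.4413657 × 10^7.
n_{A} = 530·18847·539 / (3.4413657 × 10^7) = 156.45.

156.45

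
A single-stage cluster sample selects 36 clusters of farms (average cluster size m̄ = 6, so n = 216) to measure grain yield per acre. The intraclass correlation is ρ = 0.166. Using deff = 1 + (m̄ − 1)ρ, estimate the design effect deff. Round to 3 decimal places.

1.830

deff = 1 + (6 − 1)·0.166 = 1 + 0.83 = 1.83.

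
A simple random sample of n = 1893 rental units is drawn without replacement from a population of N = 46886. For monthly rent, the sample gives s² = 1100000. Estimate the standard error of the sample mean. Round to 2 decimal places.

23.61

Under SRS without replacement, Var(ȳ) = (1 − f)·s²/n with f = n/N = 1893/46886 = 0.04037453.
Var(ȳ) = (1 − 0.04037453)·1100000/1893 = 0.95962547·581.08822 = 557.62706.
SE(ȳ) = √(557.62706) = 23.61.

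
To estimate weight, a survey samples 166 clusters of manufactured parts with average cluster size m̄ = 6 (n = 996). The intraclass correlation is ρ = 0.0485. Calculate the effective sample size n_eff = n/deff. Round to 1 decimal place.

801.6

deff = 1 + (6 − 1)·0.0485 = 1 + 0.2425 = 1.2425.
n_eff = 996 / 1.2425 = 801.6.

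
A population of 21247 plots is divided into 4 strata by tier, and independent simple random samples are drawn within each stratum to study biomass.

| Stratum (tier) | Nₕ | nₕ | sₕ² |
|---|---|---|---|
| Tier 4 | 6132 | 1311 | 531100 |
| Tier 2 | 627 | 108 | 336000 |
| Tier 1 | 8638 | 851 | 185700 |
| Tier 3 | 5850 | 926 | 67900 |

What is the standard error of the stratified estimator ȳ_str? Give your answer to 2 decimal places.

Var(ȳ_str) = Σₕ Wₕ²(1 − fₕ)sₕ²/nₕ with Wₕ = Nₕ/N, N = 21247.
Tier 4: Wₕ = 0.28860545; term = 0.28860545²·(1 − 0.21379648)·531100/1311 = 26.528803.
Tier 2: Wₕ = 0.02951005; term = 0.02951005²·(1 − 0.17224880)·336000/108 = 2.2426174.
Tier 1: Wₕ = 0.40655151; term = 0.40655151²·(1 − 0.09851818)·185700/851 = 32.514006.
Tier 3: Wₕ = 0.27533299; term = 0.27533299²·(1 − 0.15829060)·67900/926 = 4.6788321.
Sum = 65.964259.
SE = √(65.964259) = 8.12.

8.12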